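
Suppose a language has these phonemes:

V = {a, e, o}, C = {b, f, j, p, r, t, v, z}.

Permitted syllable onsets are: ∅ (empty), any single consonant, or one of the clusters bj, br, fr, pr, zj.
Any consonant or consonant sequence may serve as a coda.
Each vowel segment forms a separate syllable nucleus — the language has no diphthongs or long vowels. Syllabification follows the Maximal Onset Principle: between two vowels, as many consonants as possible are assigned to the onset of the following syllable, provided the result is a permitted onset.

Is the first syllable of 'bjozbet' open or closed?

closed

Nuclei (vowels): o, e → 2 syllables.
Between /o/ (V1) and /e/ (V2): /zb/ — longest licit onset from the right is /b/, leaving /z/ as coda.
So the parse is bjoz.bet.
Syllable 1 is /bjoz/ with coda /z/, so it is closed.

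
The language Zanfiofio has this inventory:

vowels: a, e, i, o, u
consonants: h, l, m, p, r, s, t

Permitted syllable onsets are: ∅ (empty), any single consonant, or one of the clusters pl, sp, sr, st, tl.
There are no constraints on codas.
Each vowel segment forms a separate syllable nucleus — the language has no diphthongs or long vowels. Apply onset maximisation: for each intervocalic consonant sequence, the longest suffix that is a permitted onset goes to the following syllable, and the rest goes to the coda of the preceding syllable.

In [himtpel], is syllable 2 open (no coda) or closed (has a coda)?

Vowels present: i, e; each is a nucleus, giving 2 syllables.
V1 /i/ – V2 /e/: /mtp/ splits as /mt/ + /p/ (/p/ is the longest suffix that is a licit onset).
Result: himt.pel.
Syllable 2 is /pel/ with coda /l/, so it is closed.

closed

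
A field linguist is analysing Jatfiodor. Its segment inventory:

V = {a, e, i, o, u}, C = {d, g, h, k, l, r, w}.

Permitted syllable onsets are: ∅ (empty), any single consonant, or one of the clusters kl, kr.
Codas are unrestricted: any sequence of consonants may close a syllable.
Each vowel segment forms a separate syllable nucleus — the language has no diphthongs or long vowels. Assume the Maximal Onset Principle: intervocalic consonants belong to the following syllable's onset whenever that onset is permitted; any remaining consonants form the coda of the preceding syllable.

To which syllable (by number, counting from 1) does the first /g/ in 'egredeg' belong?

1

The vowels are e, e, e — 3 nuclei, so 3 syllables.
σ1/σ2 boundary: /gr/ — longest licit onset from the right is /r/, leaving /g/ as coda.
σ2/σ3 boundary: just /d/ — single C goes to the following onset.
Putting it together: eg.re.deg.
The first /g/ is in the coda of syllable 1 (/eg/).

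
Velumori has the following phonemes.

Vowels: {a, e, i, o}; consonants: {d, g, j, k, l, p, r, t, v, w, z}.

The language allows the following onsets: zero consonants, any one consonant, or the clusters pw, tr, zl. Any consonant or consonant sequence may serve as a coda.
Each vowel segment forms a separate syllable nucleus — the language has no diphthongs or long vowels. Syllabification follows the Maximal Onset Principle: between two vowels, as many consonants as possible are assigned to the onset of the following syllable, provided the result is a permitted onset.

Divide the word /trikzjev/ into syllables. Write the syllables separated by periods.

trikz.jev

The vowels are i, e — 2 nuclei, so 2 syllables.
Between /i/ (V1) and /e/ (V2): /kzj/ splits as /kz/ + /j/ (/j/ is the longest suffix that is a licit onset).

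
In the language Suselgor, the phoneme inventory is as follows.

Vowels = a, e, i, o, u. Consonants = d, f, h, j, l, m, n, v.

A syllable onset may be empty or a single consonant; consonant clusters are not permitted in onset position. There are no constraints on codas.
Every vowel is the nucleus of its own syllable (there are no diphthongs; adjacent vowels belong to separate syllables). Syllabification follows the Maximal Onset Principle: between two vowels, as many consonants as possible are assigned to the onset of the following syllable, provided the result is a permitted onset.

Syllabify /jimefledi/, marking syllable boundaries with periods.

The vowels are i, e, e, i — 4 nuclei, so 4 syllables.
V1 /i/ – V2 /e/: just /m/ — single C goes to the following onset.
V2 /e/ – V3 /e/: /fl/; trying suffixes from longest down, /l/ is the first permitted one, so coda /f/ | onset /l/.
V3 /e/ – V4 /i/: just /d/ — single C goes to the following onset.

ji.mef.le.di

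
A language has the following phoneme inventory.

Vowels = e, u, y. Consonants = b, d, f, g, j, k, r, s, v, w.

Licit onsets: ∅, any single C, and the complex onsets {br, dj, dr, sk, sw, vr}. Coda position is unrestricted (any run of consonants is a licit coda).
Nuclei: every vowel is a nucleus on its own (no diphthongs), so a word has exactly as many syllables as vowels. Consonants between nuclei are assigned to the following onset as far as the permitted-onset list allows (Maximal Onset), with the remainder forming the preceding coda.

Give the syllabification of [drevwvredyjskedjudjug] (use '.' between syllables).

drevw.vre.dyj.ske.dju.djug

The vowels are e, e, y, e, u, u — 6 nuclei, so 6 syllables.
V1 /e/ – V2 /e/: /vwvr/; trying suffixes from longest down, /vr/ is the first permitted one, so coda /vw/ | onset /vr/.
V2 /e/ – V3 /y/: /d/ → onset of the next syllable (single consonants are always licit onsets).
V3 /y/ – V4 /e/: /jsk/; trying suffixes from longest down, /sk/ is the first permitted one, so coda /j/ | onset /sk/.
V4 /e/ – V5 /u/: /dj/ — entire cluster is a permitted onset → onset /dj/, coda ∅.
V5 /u/ – V6 /u/: /dj/ is a licit onset in full, so it all attaches to the next syllable.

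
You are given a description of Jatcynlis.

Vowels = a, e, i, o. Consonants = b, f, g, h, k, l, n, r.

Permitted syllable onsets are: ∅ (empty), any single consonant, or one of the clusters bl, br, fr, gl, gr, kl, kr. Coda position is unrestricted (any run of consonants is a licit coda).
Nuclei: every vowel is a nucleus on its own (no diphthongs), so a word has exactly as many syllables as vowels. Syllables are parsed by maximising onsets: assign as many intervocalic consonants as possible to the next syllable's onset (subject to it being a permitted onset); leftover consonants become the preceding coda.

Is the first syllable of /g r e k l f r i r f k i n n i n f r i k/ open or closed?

closed

The vowels are e, i, i, i, i — 5 nuclei, so 5 syllables.
V1 /e/ – V2 /i/: /klfr/ — longest licit onset from the right is /fr/, leaving /kl/ as coda.
V2 /i/ – V3 /i/: cluster /rfk/ — the longest permitted-onset suffix is /k/; onset = /k/, preceding coda = /rf/.
V3 /i/ – V4 /i/: /nn/; trying suffixes from longest down, /n/ is the first permitted one, so coda /n/ | onset /n/.
V4 /i/ – V5 /i/: /nfr/; trying suffixes from longest down, /fr/ is the first permitted one, so coda /n/ | onset /fr/.
Putting it together: grekl.frirf.kin.nin.frik.
Syllable 1 is /grekl/ with coda /kl/, so it is closed.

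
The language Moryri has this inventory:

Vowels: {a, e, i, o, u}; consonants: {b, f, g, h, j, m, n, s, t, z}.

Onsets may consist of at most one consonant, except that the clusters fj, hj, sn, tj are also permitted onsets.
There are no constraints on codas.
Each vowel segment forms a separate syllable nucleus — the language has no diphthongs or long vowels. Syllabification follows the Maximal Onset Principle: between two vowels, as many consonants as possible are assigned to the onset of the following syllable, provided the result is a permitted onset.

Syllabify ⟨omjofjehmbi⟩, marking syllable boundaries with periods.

Vowels present: o, o, e, i; each is a nucleus, giving 4 syllables.
V1 /o/ – V2 /o/: /mj/ — longest licit onset from the right is /j/, leaving /m/ as coda.
V2 /o/ – V3 /e/: cluster /fj/ — /fj/ is itself a permitted onset, so the whole cluster goes right; preceding coda = ∅.
V3 /e/ – V4 /i/: /hmb/ — longest licit onset from the right is /b/, leaving /hm/ as coda.

om.jo.fjehm.bi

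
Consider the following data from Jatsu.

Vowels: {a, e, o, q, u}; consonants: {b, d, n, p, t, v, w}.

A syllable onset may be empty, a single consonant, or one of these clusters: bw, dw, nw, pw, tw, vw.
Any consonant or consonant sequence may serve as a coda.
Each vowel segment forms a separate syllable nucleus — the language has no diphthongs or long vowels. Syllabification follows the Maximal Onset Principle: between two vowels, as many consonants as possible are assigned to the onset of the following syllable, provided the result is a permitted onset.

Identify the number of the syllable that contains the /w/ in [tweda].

1

Vowels present: e, a; each is a nucleus, giving 2 syllables.
Between /e/ (V1) and /a/ (V2): /d/ is a single consonant, so it becomes the next onset.
So the parse is twe.da.
The /w/ is in the onset of syllable 1 (/twe/).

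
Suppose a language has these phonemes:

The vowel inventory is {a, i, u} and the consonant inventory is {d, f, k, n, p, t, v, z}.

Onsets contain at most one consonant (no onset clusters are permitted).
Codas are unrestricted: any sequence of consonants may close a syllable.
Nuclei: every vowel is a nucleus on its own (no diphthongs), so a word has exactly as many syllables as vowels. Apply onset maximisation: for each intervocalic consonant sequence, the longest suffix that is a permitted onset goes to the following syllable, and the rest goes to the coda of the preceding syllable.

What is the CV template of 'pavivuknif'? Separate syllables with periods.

CV.CV.CVC.CVC

Nuclei (vowels): a, i, u, i → 4 syllables.
σ1/σ2 boundary: just /v/ — single C goes to the following onset.
σ2/σ3 boundary: just /v/ — single C goes to the following onset.
σ3/σ4 boundary: cluster /kn/ — the longest permitted-onset suffix is /n/; onset = /n/, preceding coda = /k/.
So the parse is pa.vi.vuk.nif.
Mapping each syllable to C/V: /pa/ → CV, /vi/ → CV, /vuk/ → CVC, /nif/ → CVC.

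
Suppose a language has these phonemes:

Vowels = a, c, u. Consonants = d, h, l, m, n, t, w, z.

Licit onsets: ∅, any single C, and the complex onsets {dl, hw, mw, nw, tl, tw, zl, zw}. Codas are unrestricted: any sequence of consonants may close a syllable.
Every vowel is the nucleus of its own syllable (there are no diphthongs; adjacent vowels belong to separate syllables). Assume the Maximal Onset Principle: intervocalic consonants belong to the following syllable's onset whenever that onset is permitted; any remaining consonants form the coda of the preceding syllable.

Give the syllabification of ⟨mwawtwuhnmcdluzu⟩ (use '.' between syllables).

The vowels are a, u, c, u, u — 5 nuclei, so 5 syllables.
/a…u/ gap (V1→V2): /wtw/ — longest licit onset from the right is /tw/, leaving /w/ as coda.
/u…c/ gap (V2→V3): /hnm/ splits as /hn/ + /m/ (/m/ is the longest suffix that is a licit onset).
/c…u/ gap (V3→V4): /dl/ is a licit onset in full, so it all attaches to the next syllable.
/u…u/ gap (V4→V5): /z/ is a single consonant, so it becomes the next onset.

mwaw.twuhn.mc.dlu.zu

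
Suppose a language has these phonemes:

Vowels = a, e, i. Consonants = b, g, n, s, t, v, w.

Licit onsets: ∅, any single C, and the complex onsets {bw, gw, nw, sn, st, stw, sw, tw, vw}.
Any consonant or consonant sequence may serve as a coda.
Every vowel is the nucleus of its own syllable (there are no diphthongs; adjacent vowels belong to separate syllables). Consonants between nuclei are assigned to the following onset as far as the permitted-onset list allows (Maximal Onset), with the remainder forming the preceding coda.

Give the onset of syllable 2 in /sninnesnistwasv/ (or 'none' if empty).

Vowels present: i, e, i, a; each is a nucleus, giving 4 syllables.
Between /i/ (V1) and /e/ (V2): /nn/ splits as /n/ + /n/ (/n/ is the longest suffix that is a licit onset).
Between /e/ (V2) and /i/ (V3): /sn/ is a licit onset in full, so it all attaches to the next syllable.
Between /i/ (V3) and /a/ (V4): cluster /stw/ — /stw/ is itself a permitted onset, so the whole cluster goes right; preceding coda = ∅.
Putting it together: snin.ne.sni.stwasv.
Syllable 2 is /ne/: onset /n/, nucleus /e/, coda ∅.

n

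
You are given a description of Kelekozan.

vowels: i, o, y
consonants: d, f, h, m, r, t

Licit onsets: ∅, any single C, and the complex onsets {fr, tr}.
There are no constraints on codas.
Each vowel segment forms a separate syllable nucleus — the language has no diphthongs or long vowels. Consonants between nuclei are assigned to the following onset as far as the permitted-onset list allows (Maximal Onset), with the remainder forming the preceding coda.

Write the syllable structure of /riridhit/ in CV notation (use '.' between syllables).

Nuclei (vowels): i, i, i → 3 syllables.
/i…i/ gap (V1→V2): /r/ → onset of the next syllable (single consonants are always licit onsets).
/i…i/ gap (V2→V3): /dh/ — longest licit onset from the right is /h/, leaving /d/ as coda.
Result: ri.rid.hit.
Mapping each syllable to C/V: /ri/ → CV, /rid/ → CVC, /hit/ → CVC.

CV.CVC.CVC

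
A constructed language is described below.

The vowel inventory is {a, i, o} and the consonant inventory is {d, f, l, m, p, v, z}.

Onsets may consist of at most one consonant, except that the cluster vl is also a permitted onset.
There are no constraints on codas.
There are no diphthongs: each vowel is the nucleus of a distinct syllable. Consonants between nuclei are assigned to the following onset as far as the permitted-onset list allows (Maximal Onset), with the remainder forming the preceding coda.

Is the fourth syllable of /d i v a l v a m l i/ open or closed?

open

Vowels present: i, a, a, i; each is a nucleus, giving 4 syllables.
V1 /i/ – V2 /a/: /v/ is a single consonant, so it becomes the next onset.
V2 /a/ – V3 /a/: /lv/ splits as /l/ + /v/ (/v/ is the longest suffix that is a licit onset).
V3 /a/ – V4 /i/: cluster /ml/ — the longest permitted-onset suffix is /l/; onset = /l/, preceding coda = /m/.
Syllabification: di.val.vam.li.
Syllable 4 is /li/; it ends in its nucleus with no coda, so it is open.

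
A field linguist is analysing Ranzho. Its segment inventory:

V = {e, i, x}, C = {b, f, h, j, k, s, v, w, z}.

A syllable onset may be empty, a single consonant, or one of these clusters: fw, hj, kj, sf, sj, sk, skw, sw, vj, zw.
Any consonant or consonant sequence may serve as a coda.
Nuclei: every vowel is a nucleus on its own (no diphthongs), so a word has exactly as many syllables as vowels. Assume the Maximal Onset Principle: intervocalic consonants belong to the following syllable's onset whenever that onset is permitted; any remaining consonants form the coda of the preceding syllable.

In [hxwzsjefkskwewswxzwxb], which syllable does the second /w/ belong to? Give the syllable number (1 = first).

Vowels present: x, e, e, x, x; each is a nucleus, giving 5 syllables.
V1 /x/ – V2 /e/: /wzsj/; trying suffixes from longest down, /sj/ is the first permitted one, so coda /wz/ | onset /sj/.
V2 /e/ – V3 /e/: cluster /fkskw/ — the longest permitted-onset suffix is /skw/; onset = /skw/, preceding coda = /fk/.
V3 /e/ – V4 /x/: /wsw/ — longest licit onset from the right is /sw/, leaving /w/ as coda.
V4 /x/ – V5 /x/: /zw/ is a licit onset in full, so it all attaches to the next syllable.
Syllabification: hxwz.sjefk.skwew.swx.zwxb.
The second /w/ is in the onset of syllable 3 (/skwew/).

3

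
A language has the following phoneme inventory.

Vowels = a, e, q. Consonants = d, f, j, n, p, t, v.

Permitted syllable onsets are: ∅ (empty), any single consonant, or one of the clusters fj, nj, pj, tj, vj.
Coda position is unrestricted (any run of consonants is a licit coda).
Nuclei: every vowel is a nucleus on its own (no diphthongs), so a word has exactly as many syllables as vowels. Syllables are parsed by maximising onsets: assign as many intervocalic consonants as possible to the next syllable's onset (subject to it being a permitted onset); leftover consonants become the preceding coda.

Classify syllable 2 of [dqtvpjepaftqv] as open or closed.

Nuclei (vowels): q, e, a, q → 4 syllables.
Between /q/ (V1) and /e/ (V2): /tvpj/ splits as /tv/ + /pj/ (/pj/ is the longest suffix that is a licit onset).
Between /e/ (V2) and /a/ (V3): just /p/ — single C goes to the following onset.
Between /a/ (V3) and /q/ (V4): cluster /ft/ — the longest permitted-onset suffix is /t/; onset = /t/, preceding coda = /f/.
Syllabification: dqtv.pje.paf.tqv.
Syllable 2 is /pje/; it ends in its nucleus with no coda, so it is open.

open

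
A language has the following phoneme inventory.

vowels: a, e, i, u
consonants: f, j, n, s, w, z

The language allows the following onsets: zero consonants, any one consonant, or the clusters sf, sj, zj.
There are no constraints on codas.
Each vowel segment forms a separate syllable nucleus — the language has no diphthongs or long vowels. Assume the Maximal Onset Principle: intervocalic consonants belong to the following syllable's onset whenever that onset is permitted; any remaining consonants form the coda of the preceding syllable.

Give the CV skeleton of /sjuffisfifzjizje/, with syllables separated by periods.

CCVC.CV.CCVC.CCV.CCV

Vowels present: u, i, i, i, e; each is a nucleus, giving 5 syllables.
Between /u/ (V1) and /i/ (V2): cluster /ff/ — the longest permitted-onset suffix is /f/; onset = /f/, preceding coda = /f/.
Between /i/ (V2) and /i/ (V3): cluster /sf/ — /sf/ is itself a permitted onset, so the whole cluster goes right; preceding coda = ∅.
Between /i/ (V3) and /i/ (V4): /fzj/ — longest licit onset from the right is /zj/, leaving /f/ as coda.
Between /i/ (V4) and /e/ (V5): /zj/ — entire cluster is a permitted onset → onset /zj/, coda ∅.
Result: sjuf.fi.sfif.zji.zje.
Mapping each syllable to C/V: /sjuf/ → CCVC, /fi/ → CV, /sfif/ → CCVC, /zji/ → CCV, /zje/ → CCV.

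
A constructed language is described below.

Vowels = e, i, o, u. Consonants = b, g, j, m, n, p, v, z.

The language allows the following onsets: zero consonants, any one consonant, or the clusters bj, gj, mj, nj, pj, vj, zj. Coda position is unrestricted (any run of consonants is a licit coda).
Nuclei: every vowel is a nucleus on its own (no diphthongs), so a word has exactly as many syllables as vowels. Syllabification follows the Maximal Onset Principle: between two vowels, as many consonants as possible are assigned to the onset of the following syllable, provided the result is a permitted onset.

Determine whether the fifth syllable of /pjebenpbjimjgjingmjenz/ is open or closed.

Nuclei (vowels): e, e, i, i, e → 5 syllables.
σ1/σ2 boundary: /b/ → onset of the next syllable (single consonants are always licit onsets).
σ2/σ3 boundary: /npbj/; trying suffixes from longest down, /bj/ is the first permitted one, so coda /np/ | onset /bj/.
σ3/σ4 boundary: /mjgj/ splits as /mj/ + /gj/ (/gj/ is the longest suffix that is a licit onset).
σ4/σ5 boundary: cluster /ngmj/ — the longest permitted-onset suffix is /mj/; onset = /mj/, preceding coda = /ng/.
Result: pje.benp.bjimj.gjing.mjenz.
Syllable 5 is /mjenz/ with coda /nz/, so it is closed.

closed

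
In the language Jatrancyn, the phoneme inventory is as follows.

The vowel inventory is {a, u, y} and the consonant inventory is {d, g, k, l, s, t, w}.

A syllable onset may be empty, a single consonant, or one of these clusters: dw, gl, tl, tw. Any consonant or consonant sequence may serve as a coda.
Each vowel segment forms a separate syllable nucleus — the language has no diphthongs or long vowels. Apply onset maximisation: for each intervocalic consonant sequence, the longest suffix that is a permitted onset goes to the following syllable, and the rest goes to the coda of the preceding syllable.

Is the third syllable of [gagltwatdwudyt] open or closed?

The vowels are a, a, u, y — 4 nuclei, so 4 syllables.
V1 /a/ – V2 /a/: /gltw/ — longest licit onset from the right is /tw/, leaving /gl/ as coda.
V2 /a/ – V3 /u/: /tdw/ — longest licit onset from the right is /dw/, leaving /t/ as coda.
V3 /u/ – V4 /y/: just /d/ — single C goes to the following onset.
Putting it together: gagl.twat.dwu.dyt.
Syllable 3 is /dwu/; it ends in its nucleus with no coda, so it is open.

open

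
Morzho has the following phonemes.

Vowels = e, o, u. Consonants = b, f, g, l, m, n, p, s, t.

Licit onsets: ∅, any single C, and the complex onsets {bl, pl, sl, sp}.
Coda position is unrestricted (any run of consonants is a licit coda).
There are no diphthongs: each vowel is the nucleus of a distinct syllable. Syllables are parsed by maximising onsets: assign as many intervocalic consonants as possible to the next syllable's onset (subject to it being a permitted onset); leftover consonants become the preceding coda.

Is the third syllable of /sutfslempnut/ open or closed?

closed

Vowels present: u, e, u; each is a nucleus, giving 3 syllables.
Between /u/ (V1) and /e/ (V2): /tfsl/ — longest licit onset from the right is /sl/, leaving /tf/ as coda.
Between /e/ (V2) and /u/ (V3): /mpn/ splits as /mp/ + /n/ (/n/ is the longest suffix that is a licit onset).
Result: sutf.slemp.nut.
Syllable 3 is /nut/ with coda /t/, so it is closed.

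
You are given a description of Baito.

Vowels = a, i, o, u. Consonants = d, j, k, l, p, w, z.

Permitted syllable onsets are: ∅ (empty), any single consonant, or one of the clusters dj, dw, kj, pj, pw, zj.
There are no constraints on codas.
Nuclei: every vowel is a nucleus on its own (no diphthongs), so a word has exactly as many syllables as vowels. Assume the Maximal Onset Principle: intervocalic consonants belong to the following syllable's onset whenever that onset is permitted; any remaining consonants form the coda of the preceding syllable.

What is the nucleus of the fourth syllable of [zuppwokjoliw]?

i

Vowels present: u, o, o, i; each is a nucleus, giving 4 syllables.
The fourth nucleus (vowel 4 from the left) is /i/.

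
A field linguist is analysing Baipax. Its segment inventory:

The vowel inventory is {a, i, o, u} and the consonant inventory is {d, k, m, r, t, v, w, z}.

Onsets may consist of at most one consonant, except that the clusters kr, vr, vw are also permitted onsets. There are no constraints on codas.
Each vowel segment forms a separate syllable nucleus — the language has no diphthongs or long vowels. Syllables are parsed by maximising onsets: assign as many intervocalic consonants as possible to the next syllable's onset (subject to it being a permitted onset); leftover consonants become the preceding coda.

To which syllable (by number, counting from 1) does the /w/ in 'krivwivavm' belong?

The vowels are i, i, a — 3 nuclei, so 3 syllables.
/i…i/ gap (V1→V2): /vw/ is a licit onset in full, so it all attaches to the next syllable.
/i…a/ gap (V2→V3): /v/ is a single consonant, so it becomes the next onset.
Result: kri.vwi.vavm.
The /w/ is in the onset of syllable 2 (/vwi/).

2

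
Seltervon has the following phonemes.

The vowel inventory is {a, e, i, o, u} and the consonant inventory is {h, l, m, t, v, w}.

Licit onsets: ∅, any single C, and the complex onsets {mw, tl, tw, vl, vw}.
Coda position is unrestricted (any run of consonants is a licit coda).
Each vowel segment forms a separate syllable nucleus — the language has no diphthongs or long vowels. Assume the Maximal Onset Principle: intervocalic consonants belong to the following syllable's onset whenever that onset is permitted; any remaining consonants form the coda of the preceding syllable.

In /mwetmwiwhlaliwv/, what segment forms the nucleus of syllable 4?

The vowels are e, i, a, i — 4 nuclei, so 4 syllables.
The fourth nucleus (vowel 4 from the left) is /i/.

i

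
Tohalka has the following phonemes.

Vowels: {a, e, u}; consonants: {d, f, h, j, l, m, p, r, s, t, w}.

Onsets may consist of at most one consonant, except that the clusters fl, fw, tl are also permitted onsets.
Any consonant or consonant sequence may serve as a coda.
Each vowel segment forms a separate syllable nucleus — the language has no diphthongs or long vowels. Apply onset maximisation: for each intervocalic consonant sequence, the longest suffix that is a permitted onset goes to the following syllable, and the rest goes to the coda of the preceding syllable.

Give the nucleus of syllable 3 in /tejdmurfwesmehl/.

e

Vowels present: e, u, e, e; each is a nucleus, giving 4 syllables.
The third nucleus (vowel 3 from the left) is /e/.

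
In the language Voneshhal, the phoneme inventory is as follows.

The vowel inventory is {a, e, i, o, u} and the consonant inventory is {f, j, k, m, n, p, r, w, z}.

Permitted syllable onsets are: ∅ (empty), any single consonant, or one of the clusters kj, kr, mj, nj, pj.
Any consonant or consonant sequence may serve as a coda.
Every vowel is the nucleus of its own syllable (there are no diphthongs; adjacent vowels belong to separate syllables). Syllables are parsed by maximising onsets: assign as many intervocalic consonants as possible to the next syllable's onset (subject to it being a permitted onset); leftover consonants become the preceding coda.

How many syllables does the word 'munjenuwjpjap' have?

Vowels present: u, e, u, a; each is a nucleus, giving 4 syllables.

4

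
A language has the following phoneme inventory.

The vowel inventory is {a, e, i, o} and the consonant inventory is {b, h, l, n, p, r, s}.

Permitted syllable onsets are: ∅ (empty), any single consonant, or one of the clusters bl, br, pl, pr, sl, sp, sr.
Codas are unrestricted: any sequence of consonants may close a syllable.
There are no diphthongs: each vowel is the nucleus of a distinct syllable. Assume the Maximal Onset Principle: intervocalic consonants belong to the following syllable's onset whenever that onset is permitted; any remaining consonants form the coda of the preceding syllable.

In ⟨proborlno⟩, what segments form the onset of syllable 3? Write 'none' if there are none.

n

The vowels are o, o, o — 3 nuclei, so 3 syllables.
σ1/σ2 boundary: just /b/ — single C goes to the following onset.
σ2/σ3 boundary: cluster /rln/ — the longest permitted-onset suffix is /n/; onset = /n/, preceding coda = /rl/.
Syllabification: pro.borl.no.
Syllable 3 is /no/: onset /n/, nucleus /o/, coda ∅.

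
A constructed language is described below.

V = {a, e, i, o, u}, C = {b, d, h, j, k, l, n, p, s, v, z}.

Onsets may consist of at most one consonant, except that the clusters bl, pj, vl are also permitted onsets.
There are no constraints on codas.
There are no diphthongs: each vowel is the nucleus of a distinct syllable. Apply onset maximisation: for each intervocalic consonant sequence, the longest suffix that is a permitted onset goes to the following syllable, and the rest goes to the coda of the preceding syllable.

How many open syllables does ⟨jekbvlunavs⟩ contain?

1

Nuclei (vowels): e, u, a → 3 syllables.
/e…u/ gap (V1→V2): cluster /kbvl/ — the longest permitted-onset suffix is /vl/; onset = /vl/, preceding coda = /kb/.
/u…a/ gap (V2→V3): just /n/ — single C goes to the following onset.
Result: jekb.vlu.navs.
Classifying each syllable: /jekb/ (closed), /vlu/ (open), /navs/ (closed).
Open syllables: 1.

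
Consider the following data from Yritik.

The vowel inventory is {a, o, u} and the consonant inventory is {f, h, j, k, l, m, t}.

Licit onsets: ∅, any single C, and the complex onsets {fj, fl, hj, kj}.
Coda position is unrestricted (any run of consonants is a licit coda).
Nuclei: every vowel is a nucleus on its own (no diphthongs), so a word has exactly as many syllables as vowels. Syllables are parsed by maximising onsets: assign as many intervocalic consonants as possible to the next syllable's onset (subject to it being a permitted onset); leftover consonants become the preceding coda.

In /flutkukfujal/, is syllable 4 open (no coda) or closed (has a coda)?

closed

Nuclei (vowels): u, u, u, a → 4 syllables.
Between /u/ (V1) and /u/ (V2): cluster /tk/ — the longest permitted-onset suffix is /k/; onset = /k/, preceding coda = /t/.
Between /u/ (V2) and /u/ (V3): /kf/ splits as /k/ + /f/ (/f/ is the longest suffix that is a licit onset).
Between /u/ (V3) and /a/ (V4): /j/ → onset of the next syllable (single consonants are always licit onsets).
So the parse is flut.kuk.fu.jal.
Syllable 4 is /jal/ with coda /l/, so it is closed.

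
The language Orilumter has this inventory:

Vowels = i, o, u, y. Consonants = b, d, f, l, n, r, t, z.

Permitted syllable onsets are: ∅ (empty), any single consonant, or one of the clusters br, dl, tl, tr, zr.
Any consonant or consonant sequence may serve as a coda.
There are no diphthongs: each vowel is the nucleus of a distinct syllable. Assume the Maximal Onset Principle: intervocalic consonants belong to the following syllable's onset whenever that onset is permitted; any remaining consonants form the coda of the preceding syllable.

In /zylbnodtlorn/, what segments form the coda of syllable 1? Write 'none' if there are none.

The vowels are y, o, o — 3 nuclei, so 3 syllables.
σ1/σ2 boundary: /lbn/; trying suffixes from longest down, /n/ is the first permitted one, so coda /lb/ | onset /n/.
σ2/σ3 boundary: cluster /dtl/ — the longest permitted-onset suffix is /tl/; onset = /tl/, preceding coda = /d/.
Result: zylb.nod.tlorn.
Syllable 1 is /zylb/: onset /z/, nucleus /y/, coda /lb/.

lb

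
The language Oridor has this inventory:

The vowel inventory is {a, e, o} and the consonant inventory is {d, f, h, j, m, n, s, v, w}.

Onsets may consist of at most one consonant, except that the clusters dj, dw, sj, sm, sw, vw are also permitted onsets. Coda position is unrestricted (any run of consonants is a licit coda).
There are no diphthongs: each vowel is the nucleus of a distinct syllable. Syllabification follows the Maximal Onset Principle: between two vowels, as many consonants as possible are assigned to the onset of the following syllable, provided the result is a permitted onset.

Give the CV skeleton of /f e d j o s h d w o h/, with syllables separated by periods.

Nuclei (vowels): e, o, o → 3 syllables.
σ1/σ2 boundary: /dj/ is a licit onset in full, so it all attaches to the next syllable.
σ2/σ3 boundary: /shdw/ — longest licit onset from the right is /dw/, leaving /sh/ as coda.
Result: fe.djosh.dwoh.
Mapping each syllable to C/V: /fe/ → CV, /djosh/ → CCVCC, /dwoh/ → CCVC.

CV.CCVCC.CCVC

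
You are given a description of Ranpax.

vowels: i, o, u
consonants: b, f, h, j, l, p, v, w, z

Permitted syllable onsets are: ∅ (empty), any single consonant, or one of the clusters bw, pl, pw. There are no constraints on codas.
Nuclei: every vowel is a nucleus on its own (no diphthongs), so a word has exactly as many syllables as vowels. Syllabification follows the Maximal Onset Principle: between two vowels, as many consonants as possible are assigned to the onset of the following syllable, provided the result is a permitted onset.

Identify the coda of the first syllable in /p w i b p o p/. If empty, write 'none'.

b

The vowels are i, o — 2 nuclei, so 2 syllables.
σ1/σ2 boundary: /bp/; trying suffixes from longest down, /p/ is the first permitted one, so coda /b/ | onset /p/.
Putting it together: pwib.pop.
Syllable 1 is /pwib/: onset /pw/, nucleus /i/, coda /b/.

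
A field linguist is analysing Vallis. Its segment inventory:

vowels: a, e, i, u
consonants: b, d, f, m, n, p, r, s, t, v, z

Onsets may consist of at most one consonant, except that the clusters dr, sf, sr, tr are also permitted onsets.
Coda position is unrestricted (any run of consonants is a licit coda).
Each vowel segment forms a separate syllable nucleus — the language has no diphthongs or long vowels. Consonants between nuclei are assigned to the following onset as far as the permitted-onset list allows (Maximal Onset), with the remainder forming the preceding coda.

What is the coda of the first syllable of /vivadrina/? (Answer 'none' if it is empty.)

Nuclei (vowels): i, a, i, a → 4 syllables.
V1 /i/ – V2 /a/: /v/ is a single consonant, so it becomes the next onset.
V2 /a/ – V3 /i/: /dr/ is a licit onset in full, so it all attaches to the next syllable.
V3 /i/ – V4 /a/: just /n/ — single C goes to the following onset.
Syllabification: vi.va.dri.na.
Syllable 1 is /vi/: onset /v/, nucleus /i/, coda ∅.

none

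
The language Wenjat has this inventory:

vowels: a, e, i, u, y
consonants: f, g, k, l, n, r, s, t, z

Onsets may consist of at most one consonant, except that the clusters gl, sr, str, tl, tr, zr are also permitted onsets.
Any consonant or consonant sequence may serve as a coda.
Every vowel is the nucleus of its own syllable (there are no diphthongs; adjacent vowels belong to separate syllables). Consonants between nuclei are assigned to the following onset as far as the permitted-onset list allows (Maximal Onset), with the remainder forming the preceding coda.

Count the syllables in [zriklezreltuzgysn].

The vowels are i, e, e, u, y — 5 nuclei, so 5 syllables.

5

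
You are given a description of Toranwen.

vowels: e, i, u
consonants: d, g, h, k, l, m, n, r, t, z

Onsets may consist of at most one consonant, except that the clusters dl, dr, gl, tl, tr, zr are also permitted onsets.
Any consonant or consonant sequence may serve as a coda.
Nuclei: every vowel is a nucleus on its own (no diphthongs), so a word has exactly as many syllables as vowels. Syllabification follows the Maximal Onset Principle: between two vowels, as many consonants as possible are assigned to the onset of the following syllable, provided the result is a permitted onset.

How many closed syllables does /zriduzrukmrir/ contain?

Vowels present: i, u, u, i; each is a nucleus, giving 4 syllables.
Between /i/ (V1) and /u/ (V2): /d/ is a single consonant, so it becomes the next onset.
Between /u/ (V2) and /u/ (V3): /zr/ is a licit onset in full, so it all attaches to the next syllable.
Between /u/ (V3) and /i/ (V4): /kmr/ — longest licit onset from the right is /r/, leaving /km/ as coda.
So the parse is zri.du.zrukm.rir.
Classifying each syllable: /zri/ (open), /du/ (open), /zrukm/ (closed), /rir/ (closed).
Closed syllables: 2.

2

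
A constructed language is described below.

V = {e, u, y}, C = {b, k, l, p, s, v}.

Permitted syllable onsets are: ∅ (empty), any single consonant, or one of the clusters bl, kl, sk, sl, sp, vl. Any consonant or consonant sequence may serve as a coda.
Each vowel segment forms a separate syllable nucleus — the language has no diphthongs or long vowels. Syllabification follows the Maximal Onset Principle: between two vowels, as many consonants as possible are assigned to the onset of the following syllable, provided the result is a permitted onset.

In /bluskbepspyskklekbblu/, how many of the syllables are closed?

Vowels present: u, e, y, e, u; each is a nucleus, giving 5 syllables.
/u…e/ gap (V1→V2): cluster /skb/ — the longest permitted-onset suffix is /b/; onset = /b/, preceding coda = /sk/.
/e…y/ gap (V2→V3): cluster /psp/ — the longest permitted-onset suffix is /sp/; onset = /sp/, preceding coda = /p/.
/y…e/ gap (V3→V4): /skkl/; trying suffixes from longest down, /kl/ is the first permitted one, so coda /sk/ | onset /kl/.
/e…u/ gap (V4→V5): cluster /kbbl/ — the longest permitted-onset suffix is /bl/; onset = /bl/, preceding coda = /kb/.
Syllabification: blusk.bep.spysk.klekb.blu.
Classifying each syllable: /blusk/ (closed), /bep/ (closed), /spysk/ (closed), /klekb/ (closed), /blu/ (open).
Closed syllables: 4.

4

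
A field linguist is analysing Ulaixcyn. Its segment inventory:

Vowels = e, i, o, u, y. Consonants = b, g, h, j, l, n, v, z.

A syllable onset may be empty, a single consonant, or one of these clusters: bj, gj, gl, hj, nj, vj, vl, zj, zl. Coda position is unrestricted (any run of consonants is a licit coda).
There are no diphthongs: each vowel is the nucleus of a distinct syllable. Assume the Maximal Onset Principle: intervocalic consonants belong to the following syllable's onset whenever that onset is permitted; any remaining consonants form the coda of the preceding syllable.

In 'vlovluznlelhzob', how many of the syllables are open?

The vowels are o, u, e, o — 4 nuclei, so 4 syllables.
σ1/σ2 boundary: cluster /vl/ — /vl/ is itself a permitted onset, so the whole cluster goes right; preceding coda = ∅.
σ2/σ3 boundary: cluster /znl/ — the longest permitted-onset suffix is /l/; onset = /l/, preceding coda = /zn/.
σ3/σ4 boundary: /lhz/; trying suffixes from longest down, /z/ is the first permitted one, so coda /lh/ | onset /z/.
Result: vlo.vluzn.lelh.zob.
Classifying each syllable: /vlo/ (open), /vluzn/ (closed), /lelh/ (closed), /zob/ (closed).
Open syllables: 1.

1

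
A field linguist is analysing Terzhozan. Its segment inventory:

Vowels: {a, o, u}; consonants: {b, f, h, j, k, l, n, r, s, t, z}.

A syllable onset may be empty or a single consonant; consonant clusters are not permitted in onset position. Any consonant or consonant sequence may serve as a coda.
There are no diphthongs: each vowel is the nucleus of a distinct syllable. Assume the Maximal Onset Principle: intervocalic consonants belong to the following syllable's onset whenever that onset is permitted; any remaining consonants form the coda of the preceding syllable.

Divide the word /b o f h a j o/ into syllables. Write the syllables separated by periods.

Vowels present: o, a, o; each is a nucleus, giving 3 syllables.
V1 /o/ – V2 /a/: /fh/ — longest licit onset from the right is /h/, leaving /f/ as coda.
V2 /a/ – V3 /o/: /j/ is a single consonant, so it becomes the next onset.

bof.ha.jo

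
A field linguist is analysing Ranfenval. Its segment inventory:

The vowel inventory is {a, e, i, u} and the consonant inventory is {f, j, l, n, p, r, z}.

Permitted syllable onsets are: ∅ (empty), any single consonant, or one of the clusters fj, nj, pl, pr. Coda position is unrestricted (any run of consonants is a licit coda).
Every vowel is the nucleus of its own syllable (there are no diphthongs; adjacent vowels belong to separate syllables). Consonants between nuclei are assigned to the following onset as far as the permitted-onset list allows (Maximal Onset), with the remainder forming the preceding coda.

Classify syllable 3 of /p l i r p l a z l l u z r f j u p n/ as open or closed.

The vowels are i, a, u, u — 4 nuclei, so 4 syllables.
Between /i/ (V1) and /a/ (V2): cluster /rpl/ — the longest permitted-onset suffix is /pl/; onset = /pl/, preceding coda = /r/.
Between /a/ (V2) and /u/ (V3): /zll/ splits as /zl/ + /l/ (/l/ is the longest suffix that is a licit onset).
Between /u/ (V3) and /u/ (V4): /zrfj/ — longest licit onset from the right is /fj/, leaving /zr/ as coda.
Result: plir.plazl.luzr.fjupn.
Syllable 3 is /luzr/ with coda /zr/, so it is closed.

closed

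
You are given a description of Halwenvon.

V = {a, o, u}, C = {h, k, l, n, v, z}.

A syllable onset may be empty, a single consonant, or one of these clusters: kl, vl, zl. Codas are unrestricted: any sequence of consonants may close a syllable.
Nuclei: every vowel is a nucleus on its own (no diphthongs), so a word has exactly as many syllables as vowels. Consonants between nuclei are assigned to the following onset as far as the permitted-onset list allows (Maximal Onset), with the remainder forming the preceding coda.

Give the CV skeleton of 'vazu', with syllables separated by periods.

Nuclei (vowels): a, u → 2 syllables.
/a…u/ gap (V1→V2): /z/ → onset of the next syllable (single consonants are always licit onsets).
So the parse is va.zu.
Mapping each syllable to C/V: /va/ → CV, /zu/ → CV.

CV.CV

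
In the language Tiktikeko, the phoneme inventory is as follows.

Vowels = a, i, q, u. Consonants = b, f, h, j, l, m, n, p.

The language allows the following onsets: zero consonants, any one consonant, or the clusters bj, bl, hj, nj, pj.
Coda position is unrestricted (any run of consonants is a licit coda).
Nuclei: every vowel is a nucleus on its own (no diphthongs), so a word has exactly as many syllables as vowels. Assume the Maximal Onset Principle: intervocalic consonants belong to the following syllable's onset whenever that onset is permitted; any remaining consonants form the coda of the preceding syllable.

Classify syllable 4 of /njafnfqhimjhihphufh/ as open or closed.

closed

Nuclei (vowels): a, q, i, i, u → 5 syllables.
/a…q/ gap (V1→V2): cluster /fnf/ — the longest permitted-onset suffix is /f/; onset = /f/, preceding coda = /fn/.
/q…i/ gap (V2→V3): /h/ → onset of the next syllable (single consonants are always licit onsets).
/i…i/ gap (V3→V4): /mjh/ splits as /mj/ + /h/ (/h/ is the longest suffix that is a licit onset).
/i…u/ gap (V4→V5): cluster /hph/ — the longest permitted-onset suffix is /h/; onset = /h/, preceding coda = /hp/.
Syllabification: njafn.fq.himj.hihp.hufh.
Syllable 4 is /hihp/ with coda /hp/, so it is closed.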